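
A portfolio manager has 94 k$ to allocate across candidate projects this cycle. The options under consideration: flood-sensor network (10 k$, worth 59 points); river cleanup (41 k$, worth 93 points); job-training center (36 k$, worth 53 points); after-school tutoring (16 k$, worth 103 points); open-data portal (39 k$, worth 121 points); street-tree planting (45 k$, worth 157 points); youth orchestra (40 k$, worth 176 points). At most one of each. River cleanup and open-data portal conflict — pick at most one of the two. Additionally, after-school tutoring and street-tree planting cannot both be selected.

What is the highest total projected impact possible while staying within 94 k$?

356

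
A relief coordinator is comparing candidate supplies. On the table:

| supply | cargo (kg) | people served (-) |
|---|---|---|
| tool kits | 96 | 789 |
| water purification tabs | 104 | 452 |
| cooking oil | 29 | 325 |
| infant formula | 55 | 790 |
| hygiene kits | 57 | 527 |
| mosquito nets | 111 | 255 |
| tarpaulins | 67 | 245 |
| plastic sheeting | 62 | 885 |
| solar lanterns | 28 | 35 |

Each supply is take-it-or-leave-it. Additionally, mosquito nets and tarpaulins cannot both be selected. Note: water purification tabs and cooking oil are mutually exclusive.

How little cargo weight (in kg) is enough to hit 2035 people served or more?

174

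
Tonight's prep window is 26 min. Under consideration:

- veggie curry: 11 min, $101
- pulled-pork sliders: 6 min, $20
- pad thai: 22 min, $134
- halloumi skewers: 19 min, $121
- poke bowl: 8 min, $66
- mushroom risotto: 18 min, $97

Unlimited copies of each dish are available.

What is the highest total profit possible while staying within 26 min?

202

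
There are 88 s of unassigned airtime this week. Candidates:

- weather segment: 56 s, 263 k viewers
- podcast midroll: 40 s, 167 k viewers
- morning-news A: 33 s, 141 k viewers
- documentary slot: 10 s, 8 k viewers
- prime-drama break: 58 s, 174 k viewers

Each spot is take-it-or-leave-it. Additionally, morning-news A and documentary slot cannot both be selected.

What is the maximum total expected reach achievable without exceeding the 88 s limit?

308

Taking the top-ratio spots first gives weather segment + documentary slot for 271 (66 s).
Replace weather segment and documentary slot with podcast midroll + morning-news A: the trade gains 37 net, giving 308 at 73 s.
Runner-up weather segment + documentary slot tops out at 271.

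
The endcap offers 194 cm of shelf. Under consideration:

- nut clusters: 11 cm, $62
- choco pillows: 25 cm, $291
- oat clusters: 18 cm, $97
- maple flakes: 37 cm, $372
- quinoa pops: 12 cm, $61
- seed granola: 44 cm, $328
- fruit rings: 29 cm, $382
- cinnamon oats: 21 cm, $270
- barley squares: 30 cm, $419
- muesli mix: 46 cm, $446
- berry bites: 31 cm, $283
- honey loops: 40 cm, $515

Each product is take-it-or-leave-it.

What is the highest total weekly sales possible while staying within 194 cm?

2323

The ratio heuristic lands on nut clusters + choco pillows + maple flakes + fruit rings + cinnamon oats + barley squares + honey loops (2311) but leaves 1 cm idle.
Dropping nut clusters and maple flakes frees 48 cm; slotting in muesli mix (46 cm) lifts the total to 2323 at 191 cm.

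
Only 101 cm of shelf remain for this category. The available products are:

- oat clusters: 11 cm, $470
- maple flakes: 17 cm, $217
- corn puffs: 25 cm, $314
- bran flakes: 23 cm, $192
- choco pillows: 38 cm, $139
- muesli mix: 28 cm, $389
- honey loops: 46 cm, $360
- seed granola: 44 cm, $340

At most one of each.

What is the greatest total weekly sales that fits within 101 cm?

1416

Density check — oat clusters 42.73, muesli mix 13.89, maple flakes 12.76 are the best per cm.
Greedy by ratio would take oat clusters + maple flakes + corn puffs + muesli mix: 81 cm used, total 1390.
Dropping corn puffs frees 25 cm; slotting in seed granola (44 cm) lifts the total to 1416 at 100 cm.
The closest alternative, oat clusters + maple flakes + corn puffs + muesli mix, reaches only 1390.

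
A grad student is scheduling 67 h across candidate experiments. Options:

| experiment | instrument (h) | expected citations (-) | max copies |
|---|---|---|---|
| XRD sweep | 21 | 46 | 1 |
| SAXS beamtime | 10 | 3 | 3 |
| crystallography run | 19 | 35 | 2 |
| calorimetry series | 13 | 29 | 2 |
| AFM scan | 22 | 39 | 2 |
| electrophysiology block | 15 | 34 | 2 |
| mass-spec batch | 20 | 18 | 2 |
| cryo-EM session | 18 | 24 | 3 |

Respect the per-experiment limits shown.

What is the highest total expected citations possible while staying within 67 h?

143

A density-first pass picks SAXS beamtime + 2×calorimetry series + 2×electrophysiology block — 129 at 66 h.
Dropping SAXS beamtime and calorimetry series frees 23 h; slotting in XRD sweep (21 h) lifts the total to 143 at 64 h.
No other feasible combination exceeds 143.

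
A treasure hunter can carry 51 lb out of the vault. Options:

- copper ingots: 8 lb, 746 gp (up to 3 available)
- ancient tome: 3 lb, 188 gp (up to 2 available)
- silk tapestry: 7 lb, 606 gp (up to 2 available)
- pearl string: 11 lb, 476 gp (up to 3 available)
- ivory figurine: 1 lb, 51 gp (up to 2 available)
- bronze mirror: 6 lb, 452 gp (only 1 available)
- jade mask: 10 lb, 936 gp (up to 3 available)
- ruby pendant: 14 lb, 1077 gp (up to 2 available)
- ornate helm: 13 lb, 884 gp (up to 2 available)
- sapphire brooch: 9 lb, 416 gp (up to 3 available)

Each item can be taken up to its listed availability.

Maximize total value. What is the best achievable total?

A density-first pass picks 2×copper ingots + ancient tome + 2×ivory figurine + 3×jade mask — 4590 at 51 lb.
But 3×copper ingots + silk tapestry + 2×jade mask fits in 51 lb and reaches 4716.
Every other selection either busts 51 lb or exceeds an availability limit or fails to beat 4716.

4716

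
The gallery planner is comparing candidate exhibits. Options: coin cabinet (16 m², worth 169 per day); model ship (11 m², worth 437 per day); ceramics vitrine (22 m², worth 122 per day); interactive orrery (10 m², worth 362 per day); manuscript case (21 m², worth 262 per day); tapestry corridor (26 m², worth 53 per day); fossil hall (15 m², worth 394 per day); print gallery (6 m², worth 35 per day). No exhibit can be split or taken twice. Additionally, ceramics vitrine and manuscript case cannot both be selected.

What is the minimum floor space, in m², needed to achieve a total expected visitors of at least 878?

36

Minimise m² subject to total expected visitors ≥ 878.
model ship + interactive orrery + fossil hall: 1193 expected visitors at 36 m².
No combination under 36 m² hits 878.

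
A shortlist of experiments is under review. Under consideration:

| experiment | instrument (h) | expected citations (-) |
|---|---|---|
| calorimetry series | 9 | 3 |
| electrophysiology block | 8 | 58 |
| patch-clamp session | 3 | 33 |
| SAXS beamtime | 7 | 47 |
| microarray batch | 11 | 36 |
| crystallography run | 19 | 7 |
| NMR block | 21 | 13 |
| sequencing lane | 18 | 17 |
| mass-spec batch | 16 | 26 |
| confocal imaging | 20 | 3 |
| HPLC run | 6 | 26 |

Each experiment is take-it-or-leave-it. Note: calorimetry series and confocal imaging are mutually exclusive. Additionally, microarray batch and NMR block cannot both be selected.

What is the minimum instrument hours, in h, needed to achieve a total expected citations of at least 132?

18

Minimise h subject to total expected citations ≥ 132.
electrophysiology block + patch-clamp session + SAXS beamtime reaches 138 using 18 h.
Below 18 h the best achievable stays under 132.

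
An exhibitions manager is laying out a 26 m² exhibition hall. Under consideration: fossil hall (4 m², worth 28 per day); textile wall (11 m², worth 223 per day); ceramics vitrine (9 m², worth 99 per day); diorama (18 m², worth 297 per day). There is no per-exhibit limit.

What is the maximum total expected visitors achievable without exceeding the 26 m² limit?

474

Ranking by ratio (expected visitors/m²): textile wall 20.27, diorama 16.50, ceramics vitrine 11.00, fossil hall 7.00.
The ratio ordering already packs tightly: fossil hall + 2×textile wall, 26 m², 474.
Nothing else within 26 m² beats 474.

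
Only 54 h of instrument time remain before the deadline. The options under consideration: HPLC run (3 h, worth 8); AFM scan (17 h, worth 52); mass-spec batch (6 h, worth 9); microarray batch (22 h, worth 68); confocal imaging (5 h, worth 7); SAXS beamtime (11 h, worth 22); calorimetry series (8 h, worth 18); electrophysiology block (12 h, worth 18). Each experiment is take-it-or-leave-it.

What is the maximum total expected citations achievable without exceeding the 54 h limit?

150

By expected citations per h: microarray batch 3.09, AFM scan 3.06, HPLC run 2.67 lead.
The ratio heuristic lands on HPLC run + AFM scan + microarray batch + calorimetry series (146) but leaves 4 h idle.
Replace calorimetry series with SAXS beamtime: the trade gains 4 net, giving 150 at 53 h.
That's the maximum — no swap from here does better than 150.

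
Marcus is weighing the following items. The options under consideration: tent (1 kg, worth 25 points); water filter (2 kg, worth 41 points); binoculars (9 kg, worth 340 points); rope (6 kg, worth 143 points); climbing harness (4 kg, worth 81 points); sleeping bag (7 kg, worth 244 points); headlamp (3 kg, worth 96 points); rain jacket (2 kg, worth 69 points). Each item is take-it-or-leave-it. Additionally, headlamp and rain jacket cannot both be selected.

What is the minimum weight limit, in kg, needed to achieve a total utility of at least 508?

16

Look for the lowest-weight combination reaching 508.
tent + binoculars + rope reaches 508 using 16 kg.
Any bundle with less than 16 kg falls short of 508.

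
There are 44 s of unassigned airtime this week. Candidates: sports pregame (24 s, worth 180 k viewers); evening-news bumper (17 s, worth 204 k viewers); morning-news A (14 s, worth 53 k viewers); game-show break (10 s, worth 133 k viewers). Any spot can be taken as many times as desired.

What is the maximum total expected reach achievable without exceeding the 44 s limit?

541

Filling by ratio: 4×game-show break for 532, with 4 s left unused.
The 30 s tied up in 3×game-show break is better spent on 2×evening-news bumper — total rises to 541 (44 s).
That's the maximum — no swap from here does better than 541.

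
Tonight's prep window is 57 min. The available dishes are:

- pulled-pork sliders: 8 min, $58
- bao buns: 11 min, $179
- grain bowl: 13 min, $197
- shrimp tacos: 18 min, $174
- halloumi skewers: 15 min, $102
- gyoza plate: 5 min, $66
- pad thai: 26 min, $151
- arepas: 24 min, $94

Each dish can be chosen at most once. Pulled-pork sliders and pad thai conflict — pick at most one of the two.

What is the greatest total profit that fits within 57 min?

674

Pulled-pork sliders + bao buns + grain bowl + shrimp tacos + gyoza plate uses 55 of the 57 min and totals 674.
The spare 2 min is too small for any remaining dish, and no feasible exchange beats 674.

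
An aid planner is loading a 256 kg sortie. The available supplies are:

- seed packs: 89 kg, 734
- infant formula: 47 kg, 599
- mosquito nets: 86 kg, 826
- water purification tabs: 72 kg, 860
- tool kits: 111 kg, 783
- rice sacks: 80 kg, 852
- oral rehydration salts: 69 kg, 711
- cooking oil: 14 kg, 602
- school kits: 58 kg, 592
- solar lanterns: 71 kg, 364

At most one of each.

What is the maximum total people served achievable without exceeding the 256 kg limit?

Ranking by ratio (people served/kg): cooking oil 43.00, infant formula 12.74, water purification tabs 11.94.
The ratio heuristic lands on infant formula + water purification tabs + rice sacks + cooking oil (2913) but leaves 43 kg idle.
The 47 kg tied up in infant formula is better spent on mosquito nets — total rises to 3140 (252 kg).
Runner-up seed packs + water purification tabs + rice sacks + cooking oil tops out at 3048.

3140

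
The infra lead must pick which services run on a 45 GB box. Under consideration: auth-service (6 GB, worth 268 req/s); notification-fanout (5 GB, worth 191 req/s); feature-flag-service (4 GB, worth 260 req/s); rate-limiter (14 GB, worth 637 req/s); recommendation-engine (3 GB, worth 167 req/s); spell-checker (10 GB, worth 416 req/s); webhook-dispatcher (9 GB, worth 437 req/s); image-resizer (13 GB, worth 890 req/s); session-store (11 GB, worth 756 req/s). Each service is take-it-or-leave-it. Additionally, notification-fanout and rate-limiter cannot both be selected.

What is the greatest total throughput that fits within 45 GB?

2710

A density-first pass picks notification-fanout + feature-flag-service + recommendation-engine + webhook-dispatcher + image-resizer + session-store — 2701 at 45 GB.
Replace notification-fanout and webhook-dispatcher with rate-limiter: the trade gains 9 net, giving 2710 at 45 GB.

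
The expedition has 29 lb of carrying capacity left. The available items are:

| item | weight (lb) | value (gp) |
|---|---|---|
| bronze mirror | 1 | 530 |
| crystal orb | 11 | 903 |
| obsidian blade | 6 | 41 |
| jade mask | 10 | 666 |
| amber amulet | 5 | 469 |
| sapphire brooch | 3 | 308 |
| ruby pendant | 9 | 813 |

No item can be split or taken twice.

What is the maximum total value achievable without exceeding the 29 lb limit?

Bronze mirror + crystal orb + amber amulet + sapphire brooch + ruby pendant uses 29 of the 29 lb and totals 3023.
Next best is bronze mirror + jade mask + amber amulet + sapphire brooch + ruby pendant at 2786 (28 lb) — short by 237.

3023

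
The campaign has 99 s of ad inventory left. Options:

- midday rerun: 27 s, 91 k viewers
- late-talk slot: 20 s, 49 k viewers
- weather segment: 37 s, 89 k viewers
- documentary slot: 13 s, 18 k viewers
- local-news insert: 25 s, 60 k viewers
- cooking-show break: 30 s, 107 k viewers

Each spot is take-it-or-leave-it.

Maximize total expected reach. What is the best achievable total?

287

The ratio heuristic lands on midday rerun + late-talk slot + documentary slot + cooking-show break (265) but leaves 9 s idle.
The 33 s tied up in late-talk slot and documentary slot is better spent on weather segment — total rises to 287 (94 s).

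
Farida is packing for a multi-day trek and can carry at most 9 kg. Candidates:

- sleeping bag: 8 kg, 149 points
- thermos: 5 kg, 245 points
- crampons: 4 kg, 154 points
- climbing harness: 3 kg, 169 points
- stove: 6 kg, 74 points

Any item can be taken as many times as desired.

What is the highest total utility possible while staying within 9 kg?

Best packing: 3×climbing harness — 9 kg, 507 total.
That's the maximum — no swap from here does better than 507.

507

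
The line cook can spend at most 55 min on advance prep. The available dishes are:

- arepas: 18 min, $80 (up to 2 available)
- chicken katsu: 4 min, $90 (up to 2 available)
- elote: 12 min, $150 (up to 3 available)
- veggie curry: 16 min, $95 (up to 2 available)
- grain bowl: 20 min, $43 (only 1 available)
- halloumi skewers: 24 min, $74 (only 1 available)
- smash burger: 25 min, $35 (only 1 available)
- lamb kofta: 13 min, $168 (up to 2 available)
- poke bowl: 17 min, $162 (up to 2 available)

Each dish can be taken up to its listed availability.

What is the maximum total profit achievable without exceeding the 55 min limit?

Greedy by ratio would take 2×chicken katsu + elote + 2×lamb kofta: 46 min used, total 666.
The 4 min tied up in chicken katsu is better spent on elote — total rises to 726 (54 min).
Every other selection either busts 55 min or exceeds an availability limit or fails to beat 726.

726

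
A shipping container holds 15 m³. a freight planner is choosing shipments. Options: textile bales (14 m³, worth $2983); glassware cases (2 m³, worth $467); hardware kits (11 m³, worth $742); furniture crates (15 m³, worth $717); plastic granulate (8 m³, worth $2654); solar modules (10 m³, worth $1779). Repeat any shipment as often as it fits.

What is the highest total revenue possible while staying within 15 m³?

4055

3×glassware cases + plastic granulate uses 14 of the 15 m³ and totals 4055.
Every other selection either busts 15 m³ or fails to beat 4055.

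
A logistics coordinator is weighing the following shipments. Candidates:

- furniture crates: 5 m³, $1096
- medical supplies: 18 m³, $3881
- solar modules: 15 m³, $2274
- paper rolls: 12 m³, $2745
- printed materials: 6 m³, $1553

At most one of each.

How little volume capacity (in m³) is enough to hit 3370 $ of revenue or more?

17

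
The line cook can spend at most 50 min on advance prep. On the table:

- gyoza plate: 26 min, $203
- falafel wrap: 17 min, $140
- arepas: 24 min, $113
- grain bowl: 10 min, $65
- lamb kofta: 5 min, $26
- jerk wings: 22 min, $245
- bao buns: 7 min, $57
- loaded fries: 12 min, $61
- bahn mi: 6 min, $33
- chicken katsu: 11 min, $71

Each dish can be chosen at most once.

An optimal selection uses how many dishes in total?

3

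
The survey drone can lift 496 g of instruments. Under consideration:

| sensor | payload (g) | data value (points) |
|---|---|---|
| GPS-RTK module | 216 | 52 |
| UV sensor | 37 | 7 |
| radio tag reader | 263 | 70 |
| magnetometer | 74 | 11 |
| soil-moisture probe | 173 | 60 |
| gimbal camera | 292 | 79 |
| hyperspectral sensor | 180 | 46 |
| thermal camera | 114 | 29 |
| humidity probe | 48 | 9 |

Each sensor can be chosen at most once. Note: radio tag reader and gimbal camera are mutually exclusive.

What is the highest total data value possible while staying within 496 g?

139

Taking soil-moisture probe + gimbal camera: 465 g used, 139 in data value.
Nothing else feasible within 496 g beats 139.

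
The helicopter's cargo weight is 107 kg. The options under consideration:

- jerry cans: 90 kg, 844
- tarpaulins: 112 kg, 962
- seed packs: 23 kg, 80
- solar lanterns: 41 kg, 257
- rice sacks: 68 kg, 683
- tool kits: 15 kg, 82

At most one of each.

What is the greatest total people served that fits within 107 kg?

926

A density-first pass picks seed packs + rice sacks + tool kits — 845 at 106 kg.
The 91 kg tied up in seed packs and rice sacks is better spent on jerry cans — total rises to 926 (105 kg).
The spare 2 kg is too small for any remaining supply, and no exchange beats 926.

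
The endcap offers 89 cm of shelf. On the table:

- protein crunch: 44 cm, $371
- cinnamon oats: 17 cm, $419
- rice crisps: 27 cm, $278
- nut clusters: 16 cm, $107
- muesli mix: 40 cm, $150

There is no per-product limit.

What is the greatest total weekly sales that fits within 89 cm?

Density check — cinnamon oats 24.65, rice crisps 10.30, protein crunch 8.43 are the best per cm.
Best packing: 5×cinnamon oats — 85 cm, 2095 total.

2095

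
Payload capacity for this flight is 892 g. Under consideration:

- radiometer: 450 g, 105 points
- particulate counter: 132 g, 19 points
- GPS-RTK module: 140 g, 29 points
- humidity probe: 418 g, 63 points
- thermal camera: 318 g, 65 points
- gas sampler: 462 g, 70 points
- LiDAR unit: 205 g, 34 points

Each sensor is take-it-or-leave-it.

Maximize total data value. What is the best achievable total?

Ranking by ratio (data value/g): radiometer 0.23, GPS-RTK module 0.21, thermal camera 0.20, LiDAR unit 0.17.
Taking the top-ratio sensors first gives radiometer + GPS-RTK module + LiDAR unit for 168 (795 g).
The 345 g tied up in GPS-RTK module and LiDAR unit is better spent on thermal camera — total rises to 170 (768 g).

170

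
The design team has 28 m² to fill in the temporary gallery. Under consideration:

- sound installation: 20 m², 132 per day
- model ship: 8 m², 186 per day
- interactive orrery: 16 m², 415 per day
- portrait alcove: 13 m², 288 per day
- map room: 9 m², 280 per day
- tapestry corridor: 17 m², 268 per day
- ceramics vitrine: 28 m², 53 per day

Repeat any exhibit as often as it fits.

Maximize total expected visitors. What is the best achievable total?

840

Density check — map room 31.11, interactive orrery 25.94, model ship 23.25, portrait alcove 22.15 are the best per m².
Best packing: 3×map room — 27 m², 840 total.
No other feasible combination exceeds 840.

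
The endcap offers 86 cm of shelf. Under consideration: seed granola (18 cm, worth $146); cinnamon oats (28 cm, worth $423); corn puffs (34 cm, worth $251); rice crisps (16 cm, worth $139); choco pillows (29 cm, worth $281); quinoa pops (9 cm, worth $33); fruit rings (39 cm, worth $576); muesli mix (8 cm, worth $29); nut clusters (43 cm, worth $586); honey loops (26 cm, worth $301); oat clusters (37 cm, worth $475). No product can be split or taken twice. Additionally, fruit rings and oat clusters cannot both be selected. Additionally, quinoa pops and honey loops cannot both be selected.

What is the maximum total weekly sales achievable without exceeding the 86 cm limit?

1162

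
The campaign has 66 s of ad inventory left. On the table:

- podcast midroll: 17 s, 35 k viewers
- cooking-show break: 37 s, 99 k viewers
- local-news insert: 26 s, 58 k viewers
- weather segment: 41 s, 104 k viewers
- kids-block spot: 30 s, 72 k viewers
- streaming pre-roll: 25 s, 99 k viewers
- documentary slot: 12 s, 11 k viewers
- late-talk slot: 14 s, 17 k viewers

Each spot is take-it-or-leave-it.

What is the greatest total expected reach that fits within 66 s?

A density-first pass picks cooking-show break + streaming pre-roll — 198 at 62 s.
Dropping cooking-show break frees 37 s; slotting in weather segment (41 s) lifts the total to 203 at 66 s.
Next best is cooking-show break + streaming pre-roll at 198 (62 s) — short by 5.

203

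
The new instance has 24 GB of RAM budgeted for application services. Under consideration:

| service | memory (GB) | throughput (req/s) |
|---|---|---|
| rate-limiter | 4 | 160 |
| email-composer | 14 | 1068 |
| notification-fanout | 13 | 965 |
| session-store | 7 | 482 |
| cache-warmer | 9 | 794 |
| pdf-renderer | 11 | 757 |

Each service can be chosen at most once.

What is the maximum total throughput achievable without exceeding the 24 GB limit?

1862

Email-composer + cache-warmer uses 23 of the 24 GB and totals 1862.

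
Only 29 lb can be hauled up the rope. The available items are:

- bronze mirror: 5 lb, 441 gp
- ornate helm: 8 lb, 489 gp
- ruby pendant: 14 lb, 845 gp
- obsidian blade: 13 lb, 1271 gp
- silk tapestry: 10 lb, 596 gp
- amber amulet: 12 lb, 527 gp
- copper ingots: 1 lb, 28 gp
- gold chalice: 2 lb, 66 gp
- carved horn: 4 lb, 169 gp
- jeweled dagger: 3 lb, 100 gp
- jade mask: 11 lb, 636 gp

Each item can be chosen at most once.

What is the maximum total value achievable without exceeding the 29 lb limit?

A density-first pass picks bronze mirror + ornate helm + obsidian blade + jeweled dagger — 2301 at 29 lb.
The 11 lb tied up in ornate helm and jeweled dagger is better spent on jade mask — total rises to 2348 (29 lb).
Nothing else within 29 lb beats 2348.

2348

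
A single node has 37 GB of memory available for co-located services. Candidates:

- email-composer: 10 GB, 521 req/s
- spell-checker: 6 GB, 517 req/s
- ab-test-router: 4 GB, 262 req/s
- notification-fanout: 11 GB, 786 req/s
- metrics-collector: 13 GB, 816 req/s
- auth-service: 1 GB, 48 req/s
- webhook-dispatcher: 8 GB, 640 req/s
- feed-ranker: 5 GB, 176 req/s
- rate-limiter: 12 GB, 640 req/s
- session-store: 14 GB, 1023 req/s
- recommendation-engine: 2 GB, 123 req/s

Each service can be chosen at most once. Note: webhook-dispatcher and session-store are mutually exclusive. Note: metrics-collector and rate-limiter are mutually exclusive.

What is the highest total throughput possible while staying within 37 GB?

Ranking by ratio (throughput/GB): spell-checker 86.17, webhook-dispatcher 80.00, session-store 73.07, notification-fanout 71.45.
Best packing: spell-checker + ab-test-router + notification-fanout + session-store + recommendation-engine — 37 GB, 2711 total.
Every other selection either busts 37 GB or breaks a pairing rule or fails to beat 2711.

2711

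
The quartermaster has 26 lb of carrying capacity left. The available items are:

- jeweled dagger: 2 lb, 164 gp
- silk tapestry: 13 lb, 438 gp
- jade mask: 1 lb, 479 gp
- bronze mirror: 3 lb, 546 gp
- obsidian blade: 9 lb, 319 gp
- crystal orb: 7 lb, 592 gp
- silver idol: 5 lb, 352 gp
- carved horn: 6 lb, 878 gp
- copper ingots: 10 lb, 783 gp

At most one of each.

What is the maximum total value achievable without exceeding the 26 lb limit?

Greedy by ratio would take jeweled dagger + jade mask + bronze mirror + crystal orb + silver idol + carved horn: 24 lb used, total 3011.
Replace jeweled dagger and crystal orb with copper ingots: the trade gains 27 net, giving 3038 at 25 lb.

3038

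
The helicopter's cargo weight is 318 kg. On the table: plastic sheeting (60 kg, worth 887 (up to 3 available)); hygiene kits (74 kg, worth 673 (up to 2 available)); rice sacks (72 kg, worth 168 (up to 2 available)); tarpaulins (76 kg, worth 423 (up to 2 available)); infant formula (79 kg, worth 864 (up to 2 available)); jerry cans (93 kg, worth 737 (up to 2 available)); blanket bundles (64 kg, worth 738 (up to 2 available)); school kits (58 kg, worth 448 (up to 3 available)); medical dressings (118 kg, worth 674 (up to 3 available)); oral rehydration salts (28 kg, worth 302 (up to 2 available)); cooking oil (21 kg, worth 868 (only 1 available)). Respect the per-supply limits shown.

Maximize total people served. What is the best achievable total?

4695

The ratio heuristic lands on 3×plastic sheeting + blanket bundles + oral rehydration salts + cooking oil (4569) but leaves 25 kg idle.
Replace blanket bundles with infant formula: the trade gains 126 net, giving 4695 at 308 kg.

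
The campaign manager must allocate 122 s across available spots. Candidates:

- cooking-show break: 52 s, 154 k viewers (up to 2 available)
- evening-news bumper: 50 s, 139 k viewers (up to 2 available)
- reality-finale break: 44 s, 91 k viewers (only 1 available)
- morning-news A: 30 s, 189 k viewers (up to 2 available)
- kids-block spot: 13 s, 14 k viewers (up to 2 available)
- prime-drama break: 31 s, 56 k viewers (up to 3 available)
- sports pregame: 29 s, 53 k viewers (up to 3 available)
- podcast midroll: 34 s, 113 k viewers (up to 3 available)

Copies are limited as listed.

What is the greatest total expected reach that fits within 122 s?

532

Ranking by ratio (expected reach/s): morning-news A 6.30, podcast midroll 3.32, cooking-show break 2.96, evening-news bumper 2.78.
The ratio heuristic lands on 2×morning-news A + 2×kids-block spot + podcast midroll (519) but leaves 2 s idle.
The 60 s tied up in 2×kids-block spot and podcast midroll is better spent on cooking-show break — total rises to 532 (112 s).
Nothing else within 122 s beats 532.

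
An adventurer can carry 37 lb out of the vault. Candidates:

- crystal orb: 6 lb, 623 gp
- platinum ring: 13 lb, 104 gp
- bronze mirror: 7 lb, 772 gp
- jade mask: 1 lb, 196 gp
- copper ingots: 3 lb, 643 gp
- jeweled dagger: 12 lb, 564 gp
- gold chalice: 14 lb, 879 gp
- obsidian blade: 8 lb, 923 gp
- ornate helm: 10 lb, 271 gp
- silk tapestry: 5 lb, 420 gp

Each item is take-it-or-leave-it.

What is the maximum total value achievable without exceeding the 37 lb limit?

3721

The ratio heuristic lands on crystal orb + bronze mirror + jade mask + copper ingots + obsidian blade + silk tapestry (3577) but leaves 7 lb idle.
Replace silk tapestry with jeweled dagger: the trade gains 144 net, giving 3721 at 37 lb.
No other feasible combination exceeds 3721.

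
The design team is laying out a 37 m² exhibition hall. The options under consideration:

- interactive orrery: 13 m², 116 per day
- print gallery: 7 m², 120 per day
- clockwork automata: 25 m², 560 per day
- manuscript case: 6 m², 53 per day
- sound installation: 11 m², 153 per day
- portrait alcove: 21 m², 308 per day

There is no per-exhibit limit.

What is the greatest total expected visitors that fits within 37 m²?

Greedy by ratio would take print gallery + clockwork automata: 32 m² used, total 680.
Replace print gallery with sound installation: the trade gains 33 net, giving 713 at 36 m².
No other feasible combination exceeds 713.

713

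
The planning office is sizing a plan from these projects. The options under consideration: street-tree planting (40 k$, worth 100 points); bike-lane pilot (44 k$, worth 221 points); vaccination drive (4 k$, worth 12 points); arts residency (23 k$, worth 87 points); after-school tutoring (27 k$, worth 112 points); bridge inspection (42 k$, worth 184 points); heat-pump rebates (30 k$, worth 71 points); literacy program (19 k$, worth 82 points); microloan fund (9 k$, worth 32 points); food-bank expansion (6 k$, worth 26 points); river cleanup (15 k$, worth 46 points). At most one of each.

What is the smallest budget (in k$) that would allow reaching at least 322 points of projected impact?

69

Need the lightest bundle worth ≥ 322.
bike-lane pilot + literacy program + food-bank expansion reaches 329 using 69 k$.
Any bundle with less than 69 k$ falls short of 322.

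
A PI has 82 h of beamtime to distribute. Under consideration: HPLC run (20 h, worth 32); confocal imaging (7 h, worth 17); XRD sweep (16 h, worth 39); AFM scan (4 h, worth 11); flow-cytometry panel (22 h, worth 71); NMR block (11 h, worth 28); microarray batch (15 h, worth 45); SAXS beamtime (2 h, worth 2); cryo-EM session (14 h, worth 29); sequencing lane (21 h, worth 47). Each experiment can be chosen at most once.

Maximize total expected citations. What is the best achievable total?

Density check — flow-cytometry panel 3.23, microarray batch 3.00, AFM scan 2.75, NMR block 2.55 are the best per h.
A density-first pass picks confocal imaging + XRD sweep + AFM scan + flow-cytometry panel + NMR block + microarray batch + SAXS beamtime — 213 at 77 h.
Dropping confocal imaging and SAXS beamtime frees 9 h; slotting in cryo-EM session (14 h) lifts the total to 223 at 82 h.

223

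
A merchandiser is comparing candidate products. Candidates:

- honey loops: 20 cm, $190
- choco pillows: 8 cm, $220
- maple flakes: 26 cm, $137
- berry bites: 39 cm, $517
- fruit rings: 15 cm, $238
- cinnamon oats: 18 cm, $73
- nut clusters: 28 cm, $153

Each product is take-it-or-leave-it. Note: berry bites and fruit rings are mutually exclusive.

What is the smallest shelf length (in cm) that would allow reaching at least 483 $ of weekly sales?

39

Look for the lowest-shelf combination reaching 483.
berry bites reaches 517 using 39 cm.
No combination under 39 cm hits 483.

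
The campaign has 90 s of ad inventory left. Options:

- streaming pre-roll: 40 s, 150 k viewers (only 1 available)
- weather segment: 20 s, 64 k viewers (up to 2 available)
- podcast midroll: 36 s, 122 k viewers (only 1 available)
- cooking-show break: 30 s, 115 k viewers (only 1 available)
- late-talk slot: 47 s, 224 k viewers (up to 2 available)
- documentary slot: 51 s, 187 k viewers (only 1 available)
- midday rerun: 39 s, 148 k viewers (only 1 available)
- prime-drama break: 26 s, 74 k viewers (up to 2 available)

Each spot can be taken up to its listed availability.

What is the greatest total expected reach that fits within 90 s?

374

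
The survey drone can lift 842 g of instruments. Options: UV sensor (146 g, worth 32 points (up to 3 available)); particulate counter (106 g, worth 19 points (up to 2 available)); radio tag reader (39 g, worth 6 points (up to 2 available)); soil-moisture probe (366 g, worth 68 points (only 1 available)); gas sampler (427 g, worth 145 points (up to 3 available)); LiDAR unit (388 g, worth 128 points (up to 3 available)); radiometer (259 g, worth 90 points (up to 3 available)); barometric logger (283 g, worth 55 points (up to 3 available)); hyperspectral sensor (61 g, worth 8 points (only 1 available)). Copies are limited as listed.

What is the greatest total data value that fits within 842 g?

278

Ranking by ratio (data value/g): radiometer 0.35, gas sampler 0.34, LiDAR unit 0.33, UV sensor 0.22.
Taking the top-ratio sensors first gives radio tag reader + 3×radiometer for 276 (816 g).
Replace radio tag reader with hyperspectral sensor: the trade gains 2 net, giving 278 at 838 g.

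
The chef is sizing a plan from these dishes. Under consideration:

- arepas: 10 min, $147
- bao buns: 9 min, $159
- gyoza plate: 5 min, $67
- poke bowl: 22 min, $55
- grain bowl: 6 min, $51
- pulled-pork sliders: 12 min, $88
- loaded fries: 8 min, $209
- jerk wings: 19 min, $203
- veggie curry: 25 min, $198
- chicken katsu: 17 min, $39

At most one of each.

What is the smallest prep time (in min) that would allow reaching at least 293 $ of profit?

17

Need the lightest bundle worth ≥ 293.
bao buns + loaded fries reaches 368 using 17 min.
Below 17 min the best achievable stays under 293.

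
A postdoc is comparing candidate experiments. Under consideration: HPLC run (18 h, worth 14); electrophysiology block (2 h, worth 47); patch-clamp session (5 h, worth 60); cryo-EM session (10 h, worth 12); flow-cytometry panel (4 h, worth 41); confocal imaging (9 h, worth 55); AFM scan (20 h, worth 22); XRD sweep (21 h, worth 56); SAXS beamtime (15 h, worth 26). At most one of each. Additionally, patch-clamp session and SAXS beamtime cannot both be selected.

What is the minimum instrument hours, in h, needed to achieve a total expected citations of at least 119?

Minimise h subject to total expected citations ≥ 119.
electrophysiology block + patch-clamp session + flow-cytometry panel: 148 expected citations at 11 h.
No combination under 11 h hits 119.

11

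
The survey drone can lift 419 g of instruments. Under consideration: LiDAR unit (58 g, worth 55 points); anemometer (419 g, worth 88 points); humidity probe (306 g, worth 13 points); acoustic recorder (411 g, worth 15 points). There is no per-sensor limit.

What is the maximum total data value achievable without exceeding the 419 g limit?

385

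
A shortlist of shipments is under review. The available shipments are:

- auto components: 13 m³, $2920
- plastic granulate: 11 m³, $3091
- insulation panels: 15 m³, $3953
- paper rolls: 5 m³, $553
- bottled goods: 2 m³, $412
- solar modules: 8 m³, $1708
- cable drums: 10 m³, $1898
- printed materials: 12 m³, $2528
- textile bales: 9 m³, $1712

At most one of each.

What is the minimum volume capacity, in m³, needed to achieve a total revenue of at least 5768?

Minimise m³ subject to total revenue ≥ 5768.
auto components + plastic granulate reaches 6011 using 24 m³.
No combination under 24 m³ hits 5768.

24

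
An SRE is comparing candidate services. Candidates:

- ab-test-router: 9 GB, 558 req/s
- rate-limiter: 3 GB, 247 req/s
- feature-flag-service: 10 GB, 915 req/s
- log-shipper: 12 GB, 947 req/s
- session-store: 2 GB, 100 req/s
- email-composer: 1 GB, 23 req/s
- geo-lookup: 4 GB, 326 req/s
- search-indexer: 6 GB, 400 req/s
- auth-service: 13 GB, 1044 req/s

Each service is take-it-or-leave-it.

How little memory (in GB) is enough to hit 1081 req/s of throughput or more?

Need the lightest bundle worth ≥ 1081.
Taking rate-limiter + feature-flag-service gives 1162 (≥ 1081) for 13 GB.
No combination under 13 GB hits 1081.

13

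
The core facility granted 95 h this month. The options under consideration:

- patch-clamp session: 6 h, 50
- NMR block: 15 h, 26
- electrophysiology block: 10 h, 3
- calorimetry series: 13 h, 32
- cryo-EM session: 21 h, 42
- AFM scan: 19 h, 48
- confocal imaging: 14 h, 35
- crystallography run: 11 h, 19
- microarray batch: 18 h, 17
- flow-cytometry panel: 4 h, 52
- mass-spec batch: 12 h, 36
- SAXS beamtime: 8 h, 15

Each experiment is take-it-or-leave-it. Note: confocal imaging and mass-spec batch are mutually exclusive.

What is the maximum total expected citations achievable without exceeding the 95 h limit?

Density check — flow-cytometry panel 13.00, patch-clamp session 8.33, mass-spec batch 3.00, AFM scan 2.53 are the best per h.
Patch-clamp session + calorimetry series + cryo-EM session + AFM scan + crystallography run + flow-cytometry panel + mass-spec batch + SAXS beamtime uses 94 of the 95 h and totals 294.
The closest alternative, patch-clamp session + NMR block + calorimetry series + cryo-EM session + AFM scan + flow-cytometry panel + mass-spec batch, reaches only 286.

294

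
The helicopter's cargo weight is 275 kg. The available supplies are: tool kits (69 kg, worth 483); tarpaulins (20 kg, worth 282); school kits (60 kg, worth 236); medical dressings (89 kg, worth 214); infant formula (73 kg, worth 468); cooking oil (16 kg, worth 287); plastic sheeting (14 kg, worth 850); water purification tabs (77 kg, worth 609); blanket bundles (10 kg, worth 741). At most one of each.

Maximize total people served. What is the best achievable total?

By people served per kg: blanket bundles 74.10, plastic sheeting 60.71, cooking oil 17.94 lead.
Taking tool kits + tarpaulins + school kits + cooking oil + plastic sheeting + water purification tabs + blanket bundles: 266 kg used, 3488 in people served.
The closest alternative, tarpaulins + school kits + infant formula + cooking oil + plastic sheeting + water purification tabs + blanket bundles, reaches only 3473.

3488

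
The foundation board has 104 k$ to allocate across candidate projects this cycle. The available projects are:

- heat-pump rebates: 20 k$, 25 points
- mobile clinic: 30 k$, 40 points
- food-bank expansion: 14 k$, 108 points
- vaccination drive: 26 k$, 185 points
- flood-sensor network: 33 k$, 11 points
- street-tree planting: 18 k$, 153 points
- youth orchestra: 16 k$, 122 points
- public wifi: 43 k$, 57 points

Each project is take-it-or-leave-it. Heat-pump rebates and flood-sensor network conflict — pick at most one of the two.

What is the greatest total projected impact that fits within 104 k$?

608

Mobile clinic + food-bank expansion + vaccination drive + street-tree planting + youth orchestra uses 104 of the 104 k$ and totals 608.
That's the maximum — no feasible swap from here does better than 608.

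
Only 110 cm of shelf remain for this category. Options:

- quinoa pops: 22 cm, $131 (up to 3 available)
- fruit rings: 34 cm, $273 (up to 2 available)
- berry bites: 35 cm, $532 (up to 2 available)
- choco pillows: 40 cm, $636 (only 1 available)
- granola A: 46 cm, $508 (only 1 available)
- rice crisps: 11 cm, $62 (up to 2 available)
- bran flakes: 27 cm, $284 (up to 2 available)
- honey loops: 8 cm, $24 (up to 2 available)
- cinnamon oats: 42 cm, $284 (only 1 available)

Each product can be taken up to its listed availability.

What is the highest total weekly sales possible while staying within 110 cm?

1700

Best packing: 2×berry bites + choco pillows — 110 cm, 1700 total.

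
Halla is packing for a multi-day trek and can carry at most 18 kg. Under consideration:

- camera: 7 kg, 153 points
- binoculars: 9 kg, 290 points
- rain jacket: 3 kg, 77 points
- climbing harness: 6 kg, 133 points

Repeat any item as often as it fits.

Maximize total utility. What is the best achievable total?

580

Taking 2×binoculars: 18 kg used, 580 in utility.
That's the maximum — no swap from here does better than 580.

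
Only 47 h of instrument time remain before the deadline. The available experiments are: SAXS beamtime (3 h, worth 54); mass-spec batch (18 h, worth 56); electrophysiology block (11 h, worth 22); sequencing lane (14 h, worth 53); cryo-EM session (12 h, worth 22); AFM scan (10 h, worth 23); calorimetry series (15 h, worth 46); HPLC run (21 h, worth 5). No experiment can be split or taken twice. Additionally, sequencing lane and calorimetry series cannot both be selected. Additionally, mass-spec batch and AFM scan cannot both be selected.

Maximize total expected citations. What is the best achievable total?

185

SAXS beamtime + mass-spec batch + electrophysiology block + sequencing lane uses 46 of the 47 h and totals 185.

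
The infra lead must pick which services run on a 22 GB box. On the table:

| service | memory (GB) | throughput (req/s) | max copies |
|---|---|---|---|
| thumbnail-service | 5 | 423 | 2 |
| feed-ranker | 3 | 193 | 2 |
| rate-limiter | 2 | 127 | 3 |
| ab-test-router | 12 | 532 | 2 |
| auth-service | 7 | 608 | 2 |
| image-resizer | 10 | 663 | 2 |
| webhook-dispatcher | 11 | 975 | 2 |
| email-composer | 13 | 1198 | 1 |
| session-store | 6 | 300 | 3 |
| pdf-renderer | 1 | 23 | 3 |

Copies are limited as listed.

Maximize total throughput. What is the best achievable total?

1950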